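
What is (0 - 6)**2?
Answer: 36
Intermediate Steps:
(0 - 6)**2 = (-6)**2 = 36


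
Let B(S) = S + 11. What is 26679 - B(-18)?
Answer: 26686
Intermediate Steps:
B(S) = 11 + S
26679 - B(-18) = 26679 - (11 - 18) = 26679 - 1*(-7) = 26679 + 7 = 26686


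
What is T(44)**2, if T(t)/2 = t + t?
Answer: 30976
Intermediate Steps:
T(t) = 4*t (T(t) = 2*(t + t) = 2*(2*t) = 4*t)
T(44)**2 = (4*44)**2 = 176**2 = 30976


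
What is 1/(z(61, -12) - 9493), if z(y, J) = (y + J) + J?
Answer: -1/9456 ≈ -0.00010575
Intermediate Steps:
z(y, J) = y + 2*J (z(y, J) = (J + y) + J = y + 2*J)
1/(z(61, -12) - 9493) = 1/((61 + 2*(-12)) - 9493) = 1/((61 - 24) - 9493) = 1/(37 - 9493) = 1/(-9456) = -1/9456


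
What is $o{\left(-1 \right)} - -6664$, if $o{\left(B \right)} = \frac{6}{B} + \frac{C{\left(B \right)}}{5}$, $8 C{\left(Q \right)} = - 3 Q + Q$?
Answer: $\frac{133161}{20} \approx 6658.0$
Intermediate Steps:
$C{\left(Q \right)} = - \frac{Q}{4}$ ($C{\left(Q \right)} = \frac{- 3 Q + Q}{8} = \frac{\left(-2\right) Q}{8} = - \frac{Q}{4}$)
$o{\left(B \right)} = \frac{6}{B} - \frac{B}{20}$ ($o{\left(B \right)} = \frac{6}{B} + \frac{\left(- \frac{1}{4}\right) B}{5} = \frac{6}{B} + - \frac{B}{4} \cdot \frac{1}{5} = \frac{6}{B} - \frac{B}{20}$)
$o{\left(-1 \right)} - -6664 = \left(\frac{6}{-1} - - \frac{1}{20}\right) - -6664 = \left(6 \left(-1\right) + \frac{1}{20}\right) + 6664 = \left(-6 + \frac{1}{20}\right) + 6664 = - \frac{119}{20} + 6664 = \frac{133161}{20}$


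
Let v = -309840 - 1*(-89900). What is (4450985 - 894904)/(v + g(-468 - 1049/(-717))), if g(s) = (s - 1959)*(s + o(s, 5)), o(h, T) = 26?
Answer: 1828142125209/436255245490 ≈ 4.1905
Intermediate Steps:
g(s) = (-1959 + s)*(26 + s) (g(s) = (s - 1959)*(s + 26) = (-1959 + s)*(26 + s))
v = -219940 (v = -309840 + 89900 = -219940)
(4450985 - 894904)/(v + g(-468 - 1049/(-717))) = (4450985 - 894904)/(-219940 + (-50934 + (-468 - 1049/(-717))² - 1933*(-468 - 1049/(-717)))) = 3556081/(-219940 + (-50934 + (-468 - 1049*(-1/717))² - 1933*(-468 - 1049*(-1/717)))) = 3556081/(-219940 + (-50934 + (-468 + 1049/717)² - 1933*(-468 + 1049/717))) = 3556081/(-219940 + (-50934 + (-334507/717)² - 1933*(-334507/717))) = 3556081/(-219940 + (-50934 + 111894933049/514089 + 646602031/717)) = 3556081/(-219940 + 549323980150/514089) = 3556081/(436255245490/514089) = 3556081*(514089/436255245490) = 1828142125209/436255245490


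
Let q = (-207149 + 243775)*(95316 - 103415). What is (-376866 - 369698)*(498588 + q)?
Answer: 221084018313704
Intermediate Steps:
q = -296633974 (q = 36626*(-8099) = -296633974)
(-376866 - 369698)*(498588 + q) = (-376866 - 369698)*(498588 - 296633974) = -746564*(-296135386) = 221084018313704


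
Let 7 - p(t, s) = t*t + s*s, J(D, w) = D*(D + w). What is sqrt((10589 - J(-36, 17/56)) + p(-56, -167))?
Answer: I*sqrt(4255958)/14 ≈ 147.36*I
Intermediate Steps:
p(t, s) = 7 - s**2 - t**2 (p(t, s) = 7 - (t*t + s*s) = 7 - (t**2 + s**2) = 7 - (s**2 + t**2) = 7 + (-s**2 - t**2) = 7 - s**2 - t**2)
sqrt((10589 - J(-36, 17/56)) + p(-56, -167)) = sqrt((10589 - (-36)*(-36 + 17/56)) + (7 - 1*(-167)**2 - 1*(-56)**2)) = sqrt((10589 - (-36)*(-36 + 17*(1/56))) + (7 - 1*27889 - 1*3136)) = sqrt((10589 - (-36)*(-36 + 17/56)) + (7 - 27889 - 3136)) = sqrt((10589 - (-36)*(-1999)/56) - 31018) = sqrt((10589 - 1*17991/14) - 31018) = sqrt((10589 - 17991/14) - 31018) = sqrt(130255/14 - 31018) = sqrt(-303997/14) = I*sqrt(4255958)/14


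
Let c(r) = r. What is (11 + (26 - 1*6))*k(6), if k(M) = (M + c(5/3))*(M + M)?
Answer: 2852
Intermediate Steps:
k(M) = 2*M*(5/3 + M) (k(M) = (M + 5/3)*(M + M) = (M + 5*(⅓))*(2*M) = (M + 5/3)*(2*M) = (5/3 + M)*(2*M) = 2*M*(5/3 + M))
(11 + (26 - 1*6))*k(6) = (11 + (26 - 1*6))*((⅔)*6*(5 + 3*6)) = (11 + (26 - 6))*((⅔)*6*(5 + 18)) = (11 + 20)*((⅔)*6*23) = 31*92 = 2852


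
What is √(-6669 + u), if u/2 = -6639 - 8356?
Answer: I*√36659 ≈ 191.47*I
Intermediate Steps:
u = -29990 (u = 2*(-6639 - 8356) = 2*(-14995) = -29990)
√(-6669 + u) = √(-6669 - 29990) = √(-36659) = I*√36659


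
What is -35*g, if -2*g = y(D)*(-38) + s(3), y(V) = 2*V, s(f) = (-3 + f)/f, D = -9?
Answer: 11970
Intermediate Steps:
s(f) = (-3 + f)/f
g = -342 (g = -((2*(-9))*(-38) + (-3 + 3)/3)/2 = -(-18*(-38) + (⅓)*0)/2 = -(684 + 0)/2 = -½*684 = -342)
-35*g = -35*(-342) = 11970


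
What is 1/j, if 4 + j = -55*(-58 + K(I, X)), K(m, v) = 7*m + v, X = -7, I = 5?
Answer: 1/1646 ≈ 0.00060753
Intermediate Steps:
K(m, v) = v + 7*m
j = 1646 (j = -4 - 55*(-58 + (-7 + 7*5)) = -4 - 55*(-58 + (-7 + 35)) = -4 - 55*(-58 + 28) = -4 - 55*(-30) = -4 + 1650 = 1646)
1/j = 1/1646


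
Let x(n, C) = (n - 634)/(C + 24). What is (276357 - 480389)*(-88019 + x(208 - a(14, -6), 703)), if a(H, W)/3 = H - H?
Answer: 13056056443648/727 ≈ 1.7959e+10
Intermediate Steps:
a(H, W) = 0 (a(H, W) = 3*(H - H) = 3*0 = 0)
x(n, C) = (-634 + n)/(24 + C)
(276357 - 480389)*(-88019 + x(208 - a(14, -6), 703)) = (276357 - 480389)*(-88019 + (-634 + (208 - 1*0))/(24 + 703)) = -204032*(-88019 + (-634 + (208 + 0))/727) = -204032*(-88019 + (-634 + 208)/727) = -204032*(-88019 + (1/727)*(-426)) = -204032*(-88019 - 426/727) = -204032*(-63990239/727) = 13056056443648/727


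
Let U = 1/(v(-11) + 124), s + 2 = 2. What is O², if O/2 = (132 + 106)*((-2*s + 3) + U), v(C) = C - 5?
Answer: 1495755625/729 ≈ 2.0518e+6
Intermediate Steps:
s = 0 (s = -2 + 2 = 0)
v(C) = -5 + C
U = 1/108 (U = 1/((-5 - 11) + 124) = 1/(-16 + 124) = 1/108 ≈ 0.0092593)
O = 38675/27 (O = 2*((132 + 106)*((-2*0 + 3) + 1/108)) = 2*(238*((0 + 3) + 1/108)) = 2*(238*(3 + 1/108)) = 2*(238*(325/108)) = 2*(38675/54) = 38675/27 ≈ 1432.4)
O² = (38675/27)² = 1495755625/729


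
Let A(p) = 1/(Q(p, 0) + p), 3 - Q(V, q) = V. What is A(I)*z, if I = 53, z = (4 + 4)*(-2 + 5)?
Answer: 8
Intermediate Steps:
z = 24 (z = 8*3 = 24)
Q(V, q) = 3 - V
A(p) = 1/3 (A(p) = 1/((3 - p) + p) = 1/3)
A(I)*z = (1/3)*24 = 8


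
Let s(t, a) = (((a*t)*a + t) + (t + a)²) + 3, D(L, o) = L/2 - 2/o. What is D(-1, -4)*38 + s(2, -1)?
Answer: 8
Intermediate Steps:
D(L, o) = L/2 - 2/o (D(L, o) = L*(½) - 2/o = L/2 - 2/o)
s(t, a) = 3 + t + (a + t)² + t*a² (s(t, a) = ((t*a² + t) + (a + t)²) + 3 = ((t + t*a²) + (a + t)²) + 3 = (t + (a + t)² + t*a²) + 3 = 3 + t + (a + t)² + t*a²)
D(-1, -4)*38 + s(2, -1) = ((½)*(-1) - 2/(-4))*38 + (3 + 2 + (-1 + 2)² + 2*(-1)²) = (-½ - 2*(-¼))*38 + (3 + 2 + 1² + 2*1) = (-½ + ½)*38 + (3 + 2 + 1 + 2) = 0*38 + 8 = 0 + 8 = 8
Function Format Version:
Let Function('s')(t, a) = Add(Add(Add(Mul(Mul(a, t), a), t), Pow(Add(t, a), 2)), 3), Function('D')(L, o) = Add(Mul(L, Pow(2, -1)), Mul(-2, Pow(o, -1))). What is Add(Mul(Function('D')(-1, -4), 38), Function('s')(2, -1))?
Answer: 8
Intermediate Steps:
Function('D')(L, o) = Add(Mul(Rational(1, 2), L), Mul(-2, Pow(o, -1))) (Function('D')(L, o) = Add(Mul(L, Rational(1, 2)), Mul(-2, Pow(o, -1))) = Add(Mul(Rational(1, 2), L), Mul(-2, Pow(o, -1))))
Function('s')(t, a) = Add(3, t, Pow(Add(a, t), 2), Mul(t, Pow(a, 2))) (Function('s')(t, a) = Add(Add(Add(Mul(t, Pow(a, 2)), t), Pow(Add(a, t), 2)), 3) = Add(Add(Add(t, Mul(t, Pow(a, 2))), Pow(Add(a, t), 2)), 3) = Add(Add(t, Pow(Add(a, t), 2), Mul(t, Pow(a, 2))), 3) = Add(3, t, Pow(Add(a, t), 2), Mul(t, Pow(a, 2))))
Add(Mul(Function('D')(-1, -4), 38), Function('s')(2, -1)) = Add(Mul(Add(Mul(Rational(1, 2), -1), Mul(-2, Pow(-4, -1))), 38), Add(3, 2, Pow(Add(-1, 2), 2), Mul(2, Pow(-1, 2)))) = Add(Mul(Add(Rational(-1, 2), Mul(-2, Rational(-1, 4))), 38), Add(3, 2, Pow(1, 2), Mul(2, 1))) = Add(Mul(Add(Rational(-1, 2), Rational(1, 2)), 38), Add(3, 2, 1, 2)) = Add(Mul(0, 38), 8) = Add(0, 8) = 8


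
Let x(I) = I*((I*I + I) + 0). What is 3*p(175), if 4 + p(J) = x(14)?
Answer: 8808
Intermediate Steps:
x(I) = I*(I + I²) (x(I) = I*((I² + I) + 0) = I*((I + I²) + 0) = I*(I + I²))
p(J) = 2936 (p(J) = -4 + 14²*(1 + 14) = -4 + 196*15 = -4 + 2940 = 2936)
3*p(175) = 3*2936 = 8808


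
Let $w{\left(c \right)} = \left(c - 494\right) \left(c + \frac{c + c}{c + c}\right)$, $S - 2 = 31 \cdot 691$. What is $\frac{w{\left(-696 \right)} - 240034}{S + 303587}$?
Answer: $\frac{293508}{162505} \approx 1.8061$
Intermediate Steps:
$S = 21423$ ($S = 2 + 31 \cdot 691 = 2 + 21421 = 21423$)
$w{\left(c \right)} = \left(1 + c\right) \left(-494 + c\right)$ ($w{\left(c \right)} = \left(-494 + c\right) \left(c + \frac{2 c}{2 c}\right) = \left(-494 + c\right) \left(c + 2 c \frac{1}{2 c}\right) = \left(-494 + c\right) \left(c + 1\right) = \left(-494 + c\right) \left(1 + c\right) = \left(1 + c\right) \left(-494 + c\right)$)
$\frac{w{\left(-696 \right)} - 240034}{S + 303587} = \frac{\left(-494 + \left(-696\right)^{2} - -343128\right) - 240034}{21423 + 303587} = \frac{\left(-494 + 484416 + 343128\right) - 240034}{325010} = \left(827050 - 240034\right) \frac{1}{325010} = 587016 \cdot \frac{1}{325010} = \frac{293508}{162505}$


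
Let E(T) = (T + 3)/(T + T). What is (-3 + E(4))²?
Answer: 289/64 ≈ 4.5156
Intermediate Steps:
E(T) = (3 + T)/(2*T) (E(T) = (3 + T)/((2*T)) = (3 + T)*(1/(2*T)) = (3 + T)/(2*T))
(-3 + E(4))² = (-3 + (½)*(3 + 4)/4)² = (-3 + (½)*(¼)*7)² = (-3 + 7/8)² = (-17/8)² = 289/64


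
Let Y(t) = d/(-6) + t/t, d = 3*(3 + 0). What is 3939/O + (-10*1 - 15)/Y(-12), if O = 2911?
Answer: 149489/2911 ≈ 51.353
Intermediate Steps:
d = 9 (d = 3*3 = 9)
Y(t) = -½ (Y(t) = 9/(-6) + t/t = 9*(-⅙) + 1 = -3/2 + 1 = -½)
3939/O + (-10*1 - 15)/Y(-12) = 3939/2911 + (-10*1 - 15)/(-½) = 3939*(1/2911) + (-10 - 15)*(-2) = 3939/2911 - 25*(-2) = 3939/2911 + 50 = 149489/2911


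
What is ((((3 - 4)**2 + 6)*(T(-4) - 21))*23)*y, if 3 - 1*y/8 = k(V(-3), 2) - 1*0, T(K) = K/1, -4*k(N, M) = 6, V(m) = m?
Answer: -144900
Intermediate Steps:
k(N, M) = -3/2 (k(N, M) = -1/4*6 = -3/2)
T(K) = K (T(K) = K*1 = K)
y = 36 (y = 24 - 8*(-3/2 - 1*0) = 24 - 8*(-3/2 + 0) = 24 - 8*(-3/2) = 24 + 12 = 36)
((((3 - 4)**2 + 6)*(T(-4) - 21))*23)*y = ((((3 - 4)**2 + 6)*(-4 - 21))*23)*36 = ((((-1)**2 + 6)*(-25))*23)*36 = (((1 + 6)*(-25))*23)*36 = ((7*(-25))*23)*36 = -175*23*36 = -4025*36 = -144900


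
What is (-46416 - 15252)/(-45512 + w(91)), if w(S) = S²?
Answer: 61668/37231 ≈ 1.6564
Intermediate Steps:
(-46416 - 15252)/(-45512 + w(91)) = (-46416 - 15252)/(-45512 + 91²) = -61668/(-45512 + 8281) = -61668/(-37231) = -61668*(-1/37231) = 61668/37231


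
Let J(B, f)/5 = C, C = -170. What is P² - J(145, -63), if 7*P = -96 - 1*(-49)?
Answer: 43859/49 ≈ 895.08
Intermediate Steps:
J(B, f) = -850 (J(B, f) = 5*(-170) = -850)
P = -47/7 (P = (-96 - 1*(-49))/7 = (-96 + 49)/7 = (⅐)*(-47) = -47/7 ≈ -6.7143)
P² - J(145, -63) = (-47/7)² - 1*(-850) = 2209/49 + 850 = 43859/49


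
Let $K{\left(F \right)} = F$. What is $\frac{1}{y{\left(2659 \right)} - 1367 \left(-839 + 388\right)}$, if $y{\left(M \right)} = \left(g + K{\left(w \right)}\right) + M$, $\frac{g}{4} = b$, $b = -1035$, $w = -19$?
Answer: $\frac{1}{615017} \approx 1.626 \cdot 10^{-6}$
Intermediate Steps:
$g = -4140$ ($g = 4 \left(-1035\right) = -4140$)
$y{\left(M \right)} = -4159 + M$ ($y{\left(M \right)} = \left(-4140 - 19\right) + M = -4159 + M$)
$\frac{1}{y{\left(2659 \right)} - 1367 \left(-839 + 388\right)} = \frac{1}{\left(-4159 + 2659\right) - 1367 \left(-839 + 388\right)} = \frac{1}{-1500 - -616517} = \frac{1}{-1500 + 616517} = \frac{1}{615017}$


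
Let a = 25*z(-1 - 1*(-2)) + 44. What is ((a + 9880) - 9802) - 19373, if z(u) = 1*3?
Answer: -19176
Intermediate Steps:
z(u) = 3
a = 119 (a = 25*3 + 44 = 75 + 44 = 119)
((a + 9880) - 9802) - 19373 = ((119 + 9880) - 9802) - 19373 = (9999 - 9802) - 19373 = 197 - 19373 = -19176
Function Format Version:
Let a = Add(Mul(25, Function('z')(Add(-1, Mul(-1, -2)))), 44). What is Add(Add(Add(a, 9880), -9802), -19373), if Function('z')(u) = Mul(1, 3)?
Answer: -19176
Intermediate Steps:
Function('z')(u) = 3
a = 119 (a = Add(Mul(25, 3), 44) = Add(75, 44) = 119)
Add(Add(Add(a, 9880), -9802), -19373) = Add(Add(Add(119, 9880), -9802), -19373) = Add(Add(9999, -9802), -19373) = Add(197, -19373) = -19176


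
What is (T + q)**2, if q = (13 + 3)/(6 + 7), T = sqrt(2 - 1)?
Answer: 841/169 ≈ 4.9763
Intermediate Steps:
T = 1 (T = sqrt(1) = 1)
q = 16/13 ≈ 1.2308
(T + q)**2 = (1 + 16/13)**2 = (29/13)**2 = 841/169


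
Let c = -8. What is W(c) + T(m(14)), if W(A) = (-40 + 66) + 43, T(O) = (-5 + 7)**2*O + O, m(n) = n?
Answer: 139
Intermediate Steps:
T(O) = 5*O (T(O) = 2**2*O + O = 4*O + O = 5*O)
W(A) = 69 (W(A) = 26 + 43 = 69)
W(c) + T(m(14)) = 69 + 5*14 = 69 + 70 = 139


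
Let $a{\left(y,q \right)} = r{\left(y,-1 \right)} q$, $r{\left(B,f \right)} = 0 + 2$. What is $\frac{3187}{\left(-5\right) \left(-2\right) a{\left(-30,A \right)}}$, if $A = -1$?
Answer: $- \frac{3187}{20} \approx -159.35$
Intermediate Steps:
$r{\left(B,f \right)} = 2$
$a{\left(y,q \right)} = 2 q$
$\frac{3187}{\left(-5\right) \left(-2\right) a{\left(-30,A \right)}} = \frac{3187}{\left(-5\right) \left(-2\right) 2 \left(-1\right)} = \frac{3187}{10 \left(-2\right)} = \frac{3187}{-20} = 3187 \left(- \frac{1}{20}\right) = - \frac{3187}{20}$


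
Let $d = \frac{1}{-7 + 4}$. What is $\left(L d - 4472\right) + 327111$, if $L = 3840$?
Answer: $321359$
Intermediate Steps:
$d = - \frac{1}{3}$ ($d = \frac{1}{-3} = - \frac{1}{3} \approx -0.33333$)
$\left(L d - 4472\right) + 327111 = \left(3840 \left(- \frac{1}{3}\right) - 4472\right) + 327111 = \left(-1280 - 4472\right) + 327111 = -5752 + 327111 = 321359$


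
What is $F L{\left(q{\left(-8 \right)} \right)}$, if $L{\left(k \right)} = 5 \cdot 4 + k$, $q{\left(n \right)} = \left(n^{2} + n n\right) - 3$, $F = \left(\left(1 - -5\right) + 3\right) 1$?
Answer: $1305$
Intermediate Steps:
$F = 9$ ($F = \left(\left(1 + 5\right) + 3\right) 1 = \left(6 + 3\right) 1 = 9 \cdot 1 = 9$)
$q{\left(n \right)} = -3 + 2 n^{2}$ ($q{\left(n \right)} = \left(n^{2} + n^{2}\right) - 3 = 2 n^{2} - 3 = -3 + 2 n^{2}$)
$L{\left(k \right)} = 20 + k$
$F L{\left(q{\left(-8 \right)} \right)} = 9 \left(20 - \left(3 - 2 \left(-8\right)^{2}\right)\right) = 9 \left(20 + \left(-3 + 2 \cdot 64\right)\right) = 9 \left(20 + \left(-3 + 128\right)\right) = 9 \left(20 + 125\right) = 9 \cdot 145 = 1305$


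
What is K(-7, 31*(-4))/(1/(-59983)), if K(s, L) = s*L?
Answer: -52065244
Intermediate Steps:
K(s, L) = L*s
K(-7, 31*(-4))/(1/(-59983)) = ((31*(-4))*(-7))/(1/(-59983)) = (-124*(-7))/(-1/59983) = 868*(-59983) = -52065244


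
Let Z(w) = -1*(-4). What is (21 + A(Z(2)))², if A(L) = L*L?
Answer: 1369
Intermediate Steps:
Z(w) = 4
A(L) = L²
(21 + A(Z(2)))² = (21 + 4²)² = (21 + 16)² = 37² = 1369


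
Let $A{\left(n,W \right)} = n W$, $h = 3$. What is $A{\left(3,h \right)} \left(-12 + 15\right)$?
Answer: $27$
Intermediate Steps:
$A{\left(n,W \right)} = W n$
$A{\left(3,h \right)} \left(-12 + 15\right) = 3 \cdot 3 \left(-12 + 15\right) = 9 \cdot 3 = 27$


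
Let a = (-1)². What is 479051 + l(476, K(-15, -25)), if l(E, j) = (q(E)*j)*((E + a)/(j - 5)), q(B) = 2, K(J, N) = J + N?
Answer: 479899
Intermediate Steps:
a = 1
l(E, j) = 2*j*(1 + E)/(-5 + j) (l(E, j) = (2*j)*((E + 1)/(j - 5)) = (2*j)*((1 + E)/(-5 + j)) = 2*j*(1 + E)/(-5 + j))
479051 + l(476, K(-15, -25)) = 479051 + 2*(-15 - 25)*(1 + 476)/(-5 + (-15 - 25)) = 479051 + 2*(-40)*477/(-5 - 40) = 479051 + 2*(-40)*477/(-45) = 479051 + 2*(-40)*(-1/45)*477 = 479051 + 848 = 479899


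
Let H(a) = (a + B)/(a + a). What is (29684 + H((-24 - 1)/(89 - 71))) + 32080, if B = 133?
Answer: 3085831/50 ≈ 61717.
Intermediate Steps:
H(a) = (133 + a)/(2*a) (H(a) = (a + 133)/(a + a) = (133 + a)/((2*a)) = (133 + a)*(1/(2*a)) = (133 + a)/(2*a))
(29684 + H((-24 - 1)/(89 - 71))) + 32080 = (29684 + (133 + (-24 - 1)/(89 - 71))/(2*(((-24 - 1)/(89 - 71))))) + 32080 = (29684 + (133 - 25/18)/(2*((-25/18)))) + 32080 = (29684 + (133 - 25*1/18)/(2*((-25*1/18)))) + 32080 = (29684 + (133 - 25/18)/(2*(-25/18))) + 32080 = (29684 + (1/2)*(-18/25)*(2369/18)) + 32080 = (29684 - 2369/50) + 32080 = 1481831/50 + 32080 = 3085831/50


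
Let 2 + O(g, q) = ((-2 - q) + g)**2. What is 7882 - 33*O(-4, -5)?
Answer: 7915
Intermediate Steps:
O(g, q) = -2 + (-2 + g - q)**2 (O(g, q) = -2 + ((-2 - q) + g)**2 = -2 + (-2 + g - q)**2)
7882 - 33*O(-4, -5) = 7882 - 33*(-2 + (2 - 5 - 1*(-4))**2) = 7882 - 33*(-2 + (2 - 5 + 4)**2) = 7882 - 33*(-2 + 1**2) = 7882 - 33*(-2 + 1) = 7882 - 33*(-1) = 7882 - 1*(-33) = 7882 + 33 = 7915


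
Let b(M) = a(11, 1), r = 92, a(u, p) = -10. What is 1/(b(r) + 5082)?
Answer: 1/5072 ≈ 0.00019716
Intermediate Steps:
b(M) = -10
1/(b(r) + 5082) = 1/(-10 + 5082) = 1/5072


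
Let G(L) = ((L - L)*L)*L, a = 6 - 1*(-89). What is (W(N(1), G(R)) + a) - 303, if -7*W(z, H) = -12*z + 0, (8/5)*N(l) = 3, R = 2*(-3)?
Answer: -2867/14 ≈ -204.79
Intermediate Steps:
R = -6
N(l) = 15/8 (N(l) = (5/8)*3 = 15/8)
a = 95 (a = 6 + 89 = 95)
G(L) = 0 (G(L) = (0*L)*L = 0*L = 0)
W(z, H) = 12*z/7 (W(z, H) = -(-12*z + 0)/7 = -(-12)*z/7 = 12*z/7)
(W(N(1), G(R)) + a) - 303 = ((12/7)*(15/8) + 95) - 303 = (45/14 + 95) - 303 = 1375/14 - 303 = -2867/14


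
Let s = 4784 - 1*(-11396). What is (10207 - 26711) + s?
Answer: -324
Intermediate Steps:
s = 16180 (s = 4784 + 11396 = 16180)
(10207 - 26711) + s = (10207 - 26711) + 16180 = -16504 + 16180 = -324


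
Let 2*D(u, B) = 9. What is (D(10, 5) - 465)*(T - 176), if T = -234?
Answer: 188805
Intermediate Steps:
D(u, B) = 9/2 (D(u, B) = (½)*9 = 9/2)
(D(10, 5) - 465)*(T - 176) = (9/2 - 465)*(-234 - 176) = -921/2*(-410) = 188805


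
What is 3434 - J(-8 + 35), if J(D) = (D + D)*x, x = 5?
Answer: 3164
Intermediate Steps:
J(D) = 10*D (J(D) = (D + D)*5 = (2*D)*5 = 10*D)
3434 - J(-8 + 35) = 3434 - 10*(-8 + 35) = 3434 - 10*27 = 3434 - 1*270 = 3434 - 270 = 3164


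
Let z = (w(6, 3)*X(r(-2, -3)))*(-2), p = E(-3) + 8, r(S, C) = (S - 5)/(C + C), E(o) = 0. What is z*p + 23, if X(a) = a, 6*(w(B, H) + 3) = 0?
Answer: 79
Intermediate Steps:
r(S, C) = (-5 + S)/(2*C) (r(S, C) = (-5 + S)/((2*C)) = (-5 + S)*(1/(2*C)) = (-5 + S)/(2*C))
w(B, H) = -3 (w(B, H) = -3 + (1/6)*0 = -3 + 0 = -3)
p = 8 (p = 0 + 8 = 8)
z = 7 (z = -3*(-5 - 2)/(2*(-3))*(-2) = -3*(-1)*(-7)/(2*3)*(-2) = -3*7/6*(-2) = -7/2*(-2) = 7)
z*p + 23 = 7*8 + 23 = 56 + 23 = 79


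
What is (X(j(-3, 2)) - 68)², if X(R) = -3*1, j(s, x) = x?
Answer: 5041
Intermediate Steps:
X(R) = -3
(X(j(-3, 2)) - 68)² = (-3 - 68)² = (-71)² = 5041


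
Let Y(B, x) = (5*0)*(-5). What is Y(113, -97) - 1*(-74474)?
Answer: 74474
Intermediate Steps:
Y(B, x) = 0 (Y(B, x) = 0*(-5) = 0)
Y(113, -97) - 1*(-74474) = 0 - 1*(-74474) = 0 + 74474 = 74474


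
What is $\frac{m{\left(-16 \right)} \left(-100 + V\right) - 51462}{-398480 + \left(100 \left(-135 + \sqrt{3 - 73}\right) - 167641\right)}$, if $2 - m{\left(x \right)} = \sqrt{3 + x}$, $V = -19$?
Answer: $\frac{4280915100}{47994457663} + \frac{1700 \sqrt{910}}{47994457663} - \frac{9853557 i \sqrt{13}}{47994457663} + \frac{5170000 i \sqrt{70}}{335961203641} \approx 0.089197 - 0.00061149 i$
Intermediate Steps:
$m{\left(x \right)} = 2 - \sqrt{3 + x}$
$\frac{m{\left(-16 \right)} \left(-100 + V\right) - 51462}{-398480 + \left(100 \left(-135 + \sqrt{3 - 73}\right) - 167641\right)} = \frac{\left(2 - \sqrt{3 - 16}\right) \left(-100 - 19\right) - 51462}{-398480 + \left(100 \left(-135 + \sqrt{3 - 73}\right) - 167641\right)} = \frac{\left(2 - \sqrt{-13}\right) \left(-119\right) - 51462}{-398480 - \left(167641 - 100 \left(-135 + \sqrt{-70}\right)\right)} = \frac{\left(2 - i \sqrt{13}\right) \left(-119\right) - 51462}{-398480 - \left(167641 - 100 \left(-135 + i \sqrt{70}\right)\right)} = \frac{\left(2 - i \sqrt{13}\right) \left(-119\right) - 51462}{-398480 - \left(181141 - 100 i \sqrt{70}\right)} = \frac{\left(-238 + 119 i \sqrt{13}\right) - 51462}{-398480 - \left(181141 - 100 i \sqrt{70}\right)} = \frac{-51700 + 119 i \sqrt{13}}{-579621 + 100 i \sqrt{70}}$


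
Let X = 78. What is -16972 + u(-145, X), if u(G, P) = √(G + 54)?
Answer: -16972 + I*√91 ≈ -16972.0 + 9.5394*I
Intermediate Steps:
u(G, P) = √(54 + G)
-16972 + u(-145, X) = -16972 + √(54 - 145) = -16972 + √(-91) = -16972 + I*√91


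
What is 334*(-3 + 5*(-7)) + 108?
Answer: -12584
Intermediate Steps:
334*(-3 + 5*(-7)) + 108 = 334*(-3 - 35) + 108 = 334*(-38) + 108 = -12692 + 108 = -12584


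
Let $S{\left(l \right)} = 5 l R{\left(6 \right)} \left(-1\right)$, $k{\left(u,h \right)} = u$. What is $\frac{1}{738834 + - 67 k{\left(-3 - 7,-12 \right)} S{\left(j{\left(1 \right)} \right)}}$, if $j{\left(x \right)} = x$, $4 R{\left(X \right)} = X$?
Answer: $\frac{1}{733809} \approx 1.3628 \cdot 10^{-6}$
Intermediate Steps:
$R{\left(X \right)} = \frac{X}{4}$
$S{\left(l \right)} = - \frac{15 l}{2}$ ($S{\left(l \right)} = 5 l \frac{1}{4} \cdot 6 \left(-1\right) = 5 l \frac{3}{2} \left(-1\right) = \frac{15 l}{2} \left(-1\right) = - \frac{15 l}{2}$)
$\frac{1}{738834 + - 67 k{\left(-3 - 7,-12 \right)} S{\left(j{\left(1 \right)} \right)}} = \frac{1}{738834 + - 67 \left(-3 - 7\right) \left(\left(- \frac{15}{2}\right) 1\right)} = \frac{1}{738834 + \left(-67\right) \left(-10\right) \left(- \frac{15}{2}\right)} = \frac{1}{738834 + 670 \left(- \frac{15}{2}\right)} = \frac{1}{738834 - 5025} = \frac{1}{733809}$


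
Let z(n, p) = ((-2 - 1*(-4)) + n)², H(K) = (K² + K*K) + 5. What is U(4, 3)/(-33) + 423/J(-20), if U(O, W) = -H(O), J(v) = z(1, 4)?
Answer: 1588/33 ≈ 48.121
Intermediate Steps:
H(K) = 5 + 2*K² (H(K) = (K² + K²) + 5 = 2*K² + 5 = 5 + 2*K²)
z(n, p) = (2 + n)² (z(n, p) = ((-2 + 4) + n)² = (2 + n)²)
J(v) = 9 (J(v) = (2 + 1)² = 3² = 9)
U(O, W) = -5 - 2*O² (U(O, W) = -(5 + 2*O²) = -5 - 2*O²)
U(4, 3)/(-33) + 423/J(-20) = (-5 - 2*4²)/(-33) + 423/9 = (-5 - 2*16)*(-1/33) + 423*(⅑) = (-5 - 32)*(-1/33) + 47 = -37*(-1/33) + 47 = 37/33 + 47 = 1588/33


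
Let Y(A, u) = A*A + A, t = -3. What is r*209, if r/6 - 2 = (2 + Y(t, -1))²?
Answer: 82764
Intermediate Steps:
Y(A, u) = A + A² (Y(A, u) = A² + A = A + A²)
r = 396 (r = 12 + 6*(2 - 3*(1 - 3))² = 12 + 6*(2 - 3*(-2))² = 12 + 6*(2 + 6)² = 12 + 6*8² = 12 + 6*64 = 12 + 384 = 396)
r*209 = 396*209 = 82764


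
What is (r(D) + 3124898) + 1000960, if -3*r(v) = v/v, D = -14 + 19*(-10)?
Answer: 12377573/3 ≈ 4.1259e+6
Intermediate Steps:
D = -204 (D = -14 - 190 = -204)
r(v) = -⅓ (r(v) = -v/(3*v) = -⅓*1 = -⅓)
(r(D) + 3124898) + 1000960 = (-⅓ + 3124898) + 1000960 = 9374693/3 + 1000960 = 12377573/3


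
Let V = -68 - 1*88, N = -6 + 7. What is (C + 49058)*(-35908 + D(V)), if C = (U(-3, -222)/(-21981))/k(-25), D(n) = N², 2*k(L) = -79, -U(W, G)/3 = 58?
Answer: -1019629146932586/578833 ≈ -1.7615e+9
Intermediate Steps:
U(W, G) = -174 (U(W, G) = -3*58 = -174)
N = 1
k(L) = -79/2 (k(L) = (½)*(-79) = -79/2)
V = -156 (V = -68 - 88 = -156)
D(n) = 1 (D(n) = 1² = 1)
C = -116/578833 (C = (-174/(-21981))/(-79/2) = -174*(-1/21981)*(-2/79) = (58/7327)*(-2/79) = -116/578833 ≈ -0.00020040)
(C + 49058)*(-35908 + D(V)) = (-116/578833 + 49058)*(-35908 + 1) = (28396389198/578833)*(-35907) = -1019629146932586/578833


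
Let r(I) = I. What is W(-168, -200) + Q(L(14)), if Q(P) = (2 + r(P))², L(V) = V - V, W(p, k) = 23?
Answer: 27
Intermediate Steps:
L(V) = 0
Q(P) = (2 + P)²
W(-168, -200) + Q(L(14)) = 23 + (2 + 0)² = 23 + 2² = 23 + 4 = 27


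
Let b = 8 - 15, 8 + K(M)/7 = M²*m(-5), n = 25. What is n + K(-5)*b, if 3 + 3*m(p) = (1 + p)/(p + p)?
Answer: 4436/3 ≈ 1478.7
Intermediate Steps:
m(p) = -1 + (1 + p)/(6*p) (m(p) = -1 + ((1 + p)/(p + p))/3 = -1 + ((1 + p)/((2*p)))/3 = -1 + ((1 + p)*(1/(2*p)))/3 = -1 + ((1 + p)/(2*p))/3 = -1 + (1 + p)/(6*p))
K(M) = -56 - 91*M²/15 (K(M) = -56 + 7*(M²*((⅙)*(1 - 5*(-5))/(-5))) = -56 + 7*(M²*((⅙)*(-⅕)*(1 + 25))) = -56 + 7*(M²*((⅙)*(-⅕)*26)) = -56 + 7*(M²*(-13/15)) = -56 + 7*(-13*M²/15) = -56 - 91*M²/15)
b = -7
n + K(-5)*b = 25 + (-56 - 91/15*(-5)²)*(-7) = 25 + (-56 - 91/15*25)*(-7) = 25 + (-56 - 455/3)*(-7) = 25 - 623/3*(-7) = 25 + 4361/3 = 4436/3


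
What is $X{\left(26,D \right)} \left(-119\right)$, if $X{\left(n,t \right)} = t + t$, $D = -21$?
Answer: $4998$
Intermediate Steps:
$X{\left(n,t \right)} = 2 t$
$X{\left(26,D \right)} \left(-119\right) = 2 \left(-21\right) \left(-119\right) = \left(-42\right) \left(-119\right) = 4998$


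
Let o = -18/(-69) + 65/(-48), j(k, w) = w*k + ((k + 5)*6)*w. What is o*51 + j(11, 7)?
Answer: 255113/368 ≈ 693.24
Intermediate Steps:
j(k, w) = k*w + w*(30 + 6*k) (j(k, w) = k*w + ((5 + k)*6)*w = k*w + (30 + 6*k)*w = k*w + w*(30 + 6*k))
o = -1207/1104 (o = -18*(-1/69) + 65*(-1/48) = 6/23 - 65/48 = -1207/1104 ≈ -1.0933)
o*51 + j(11, 7) = -1207/1104*51 + 7*(30 + 7*11) = -20519/368 + 7*(30 + 77) = -20519/368 + 7*107 = -20519/368 + 749 = 255113/368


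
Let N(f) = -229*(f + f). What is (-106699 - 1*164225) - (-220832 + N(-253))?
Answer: -165966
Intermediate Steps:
N(f) = -458*f
(-106699 - 1*164225) - (-220832 + N(-253)) = (-106699 - 1*164225) - (-220832 - 458*(-253)) = (-106699 - 164225) - (-220832 + 115874) = -270924 - 1*(-104958) = -270924 + 104958 = -165966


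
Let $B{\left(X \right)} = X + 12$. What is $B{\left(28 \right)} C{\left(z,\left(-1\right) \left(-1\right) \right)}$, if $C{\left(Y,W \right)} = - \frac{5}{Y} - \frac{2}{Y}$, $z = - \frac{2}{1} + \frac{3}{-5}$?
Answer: $\frac{1400}{13} \approx 107.69$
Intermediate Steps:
$z = - \frac{13}{5}$ ($z = \left(-2\right) 1 + 3 \left(- \frac{1}{5}\right) = -2 - \frac{3}{5} = - \frac{13}{5} \approx -2.6$)
$B{\left(X \right)} = 12 + X$
$C{\left(Y,W \right)} = - \frac{7}{Y}$
$B{\left(28 \right)} C{\left(z,\left(-1\right) \left(-1\right) \right)} = \left(12 + 28\right) \left(- \frac{7}{- \frac{13}{5}}\right) = 40 \left(\left(-7\right) \left(- \frac{5}{13}\right)\right) = 40 \cdot \frac{35}{13} = \frac{1400}{13}$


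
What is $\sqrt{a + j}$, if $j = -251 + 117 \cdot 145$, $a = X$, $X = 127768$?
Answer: $\sqrt{144482} \approx 380.11$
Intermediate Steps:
$a = 127768$
$j = 16714$ ($j = -251 + 16965 = 16714$)
$\sqrt{a + j} = \sqrt{127768 + 16714} = \sqrt{144482}$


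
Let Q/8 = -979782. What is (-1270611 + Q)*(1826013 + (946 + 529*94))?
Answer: -17094474065895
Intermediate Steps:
Q = -7838256 (Q = 8*(-979782) = -7838256)
(-1270611 + Q)*(1826013 + (946 + 529*94)) = (-1270611 - 7838256)*(1826013 + (946 + 529*94)) = -9108867*(1826013 + (946 + 49726)) = -9108867*(1826013 + 50672) = -9108867*1876685 = -17094474065895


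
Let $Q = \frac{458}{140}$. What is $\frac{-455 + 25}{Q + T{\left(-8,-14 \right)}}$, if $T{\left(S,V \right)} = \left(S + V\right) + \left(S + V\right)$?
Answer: $\frac{30100}{2851} \approx 10.558$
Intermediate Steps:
$T{\left(S,V \right)} = 2 S + 2 V$
$Q = \frac{229}{70}$ ($Q = 458 \cdot \frac{1}{140} = \frac{229}{70} \approx 3.2714$)
$\frac{-455 + 25}{Q + T{\left(-8,-14 \right)}} = \frac{-455 + 25}{\frac{229}{70} + \left(2 \left(-8\right) + 2 \left(-14\right)\right)} = - \frac{430}{\frac{229}{70} - 44} = - \frac{430}{- \frac{2851}{70}} = \left(-430\right) \left(- \frac{70}{2851}\right) = \frac{30100}{2851}$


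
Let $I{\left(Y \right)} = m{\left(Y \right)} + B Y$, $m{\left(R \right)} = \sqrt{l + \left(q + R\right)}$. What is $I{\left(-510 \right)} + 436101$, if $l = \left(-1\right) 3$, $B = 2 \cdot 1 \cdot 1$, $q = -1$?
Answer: $435081 + i \sqrt{514} \approx 4.3508 \cdot 10^{5} + 22.672 i$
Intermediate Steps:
$B = 2$ ($B = 2 \cdot 1 = 2$)
$l = -3$
$m{\left(R \right)} = \sqrt{-4 + R}$ ($m{\left(R \right)} = \sqrt{-3 + \left(-1 + R\right)} = \sqrt{-4 + R}$)
$I{\left(Y \right)} = \sqrt{-4 + Y} + 2 Y$
$I{\left(-510 \right)} + 436101 = \left(\sqrt{-4 - 510} + 2 \left(-510\right)\right) + 436101 = \left(\sqrt{-514} - 1020\right) + 436101 = \left(i \sqrt{514} - 1020\right) + 436101 = \left(-1020 + i \sqrt{514}\right) + 436101 = 435081 + i \sqrt{514}$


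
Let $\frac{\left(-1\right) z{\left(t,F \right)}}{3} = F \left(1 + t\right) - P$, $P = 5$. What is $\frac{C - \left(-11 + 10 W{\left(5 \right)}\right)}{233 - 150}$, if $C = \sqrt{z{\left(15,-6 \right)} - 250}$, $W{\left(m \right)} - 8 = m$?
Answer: $- \frac{119}{83} + \frac{\sqrt{53}}{83} \approx -1.346$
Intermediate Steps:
$W{\left(m \right)} = 8 + m$
$z{\left(t,F \right)} = 15 - 3 F \left(1 + t\right)$ ($z{\left(t,F \right)} = - 3 \left(F \left(1 + t\right) - 5\right) = - 3 \left(-5 + F \left(1 + t\right)\right) = 15 - 3 F \left(1 + t\right)$)
$C = \sqrt{53}$ ($C = \sqrt{\left(15 - -18 - \left(-18\right) 15\right) - 250} = \sqrt{\left(15 + 18 + 270\right) - 250} = \sqrt{303 - 250} = \sqrt{53} \approx 7.2801$)
$\frac{C - \left(-11 + 10 W{\left(5 \right)}\right)}{233 - 150} = \frac{\sqrt{53} + \left(11 - 10 \left(8 + 5\right)\right)}{233 - 150} = \frac{\sqrt{53} + \left(11 - 130\right)}{83} = \left(\sqrt{53} + \left(11 - 130\right)\right) \frac{1}{83} = \left(\sqrt{53} - 119\right) \frac{1}{83} = \left(-119 + \sqrt{53}\right) \frac{1}{83} = - \frac{119}{83} + \frac{\sqrt{53}}{83}$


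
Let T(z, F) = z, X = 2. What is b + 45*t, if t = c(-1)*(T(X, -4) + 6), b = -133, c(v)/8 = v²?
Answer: 2747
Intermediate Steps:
c(v) = 8*v²
t = 64 (t = (8*(-1)²)*(2 + 6) = (8*1)*8 = 8*8 = 64)
b + 45*t = -133 + 45*64 = -133 + 2880 = 2747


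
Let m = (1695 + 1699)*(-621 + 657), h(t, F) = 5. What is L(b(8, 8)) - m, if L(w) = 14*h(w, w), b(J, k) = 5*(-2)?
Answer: -122114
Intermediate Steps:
b(J, k) = -10
m = 122184 (m = 3394*36 = 122184)
L(w) = 70 (L(w) = 14*5 = 70)
L(b(8, 8)) - m = 70 - 1*122184 = 70 - 122184 = -122114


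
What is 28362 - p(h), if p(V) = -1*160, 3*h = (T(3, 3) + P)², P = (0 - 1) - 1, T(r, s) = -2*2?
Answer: 28522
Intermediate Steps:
T(r, s) = -4
P = -2 (P = -1 - 1 = -2)
h = 12 (h = (-4 - 2)²/3 = (⅓)*(-6)² = (⅓)*36 = 12)
p(V) = -160
28362 - p(h) = 28362 - 1*(-160) = 28362 + 160 = 28522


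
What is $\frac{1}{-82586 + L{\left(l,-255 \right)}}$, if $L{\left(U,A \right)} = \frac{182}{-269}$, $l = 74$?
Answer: $- \frac{269}{22215816} \approx -1.2108 \cdot 10^{-5}$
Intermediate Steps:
$L{\left(U,A \right)} = - \frac{182}{269}$ ($L{\left(U,A \right)} = 182 \left(- \frac{1}{269}\right) = - \frac{182}{269}$)
$\frac{1}{-82586 + L{\left(l,-255 \right)}} = \frac{1}{-82586 - \frac{182}{269}} = \frac{1}{- \frac{22215816}{269}} = - \frac{269}{22215816}$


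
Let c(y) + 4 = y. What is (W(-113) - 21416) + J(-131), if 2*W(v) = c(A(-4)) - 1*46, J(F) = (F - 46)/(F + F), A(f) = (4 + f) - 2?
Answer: -5617627/262 ≈ -21441.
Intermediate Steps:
A(f) = 2 + f
c(y) = -4 + y
J(F) = (-46 + F)/(2*F) (J(F) = (-46 + F)/((2*F)) = (-46 + F)*(1/(2*F)) = (-46 + F)/(2*F))
W(v) = -26 (W(v) = ((-4 + (2 - 4)) - 1*46)/2 = ((-4 - 2) - 46)/2 = (-6 - 46)/2 = (½)*(-52) = -26)
(W(-113) - 21416) + J(-131) = (-26 - 21416) + (½)*(-46 - 131)/(-131) = -21442 + (½)*(-1/131)*(-177) = -21442 + 177/262 = -5617627/262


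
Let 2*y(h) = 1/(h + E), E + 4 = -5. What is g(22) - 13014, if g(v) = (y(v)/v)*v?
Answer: -338363/26 ≈ -13014.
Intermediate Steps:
E = -9 (E = -4 - 5 = -9)
y(h) = 1/(2*(-9 + h)) (y(h) = 1/(2*(h - 9)) = 1/(2*(-9 + h)))
g(v) = 1/(2*(-9 + v)) (g(v) = ((1/(2*(-9 + v)))/v)*v = (1/(2*v*(-9 + v)))*v = 1/(2*(-9 + v)))
g(22) - 13014 = 1/(2*(-9 + 22)) - 13014 = (½)/13 - 13014 = (½)*(1/13) - 13014 = 1/26 - 13014 = -338363/26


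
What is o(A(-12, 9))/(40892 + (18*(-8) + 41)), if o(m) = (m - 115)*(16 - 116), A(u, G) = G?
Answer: 10600/40789 ≈ 0.25987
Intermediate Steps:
o(m) = 11500 - 100*m (o(m) = (-115 + m)*(-100) = 11500 - 100*m)
o(A(-12, 9))/(40892 + (18*(-8) + 41)) = (11500 - 100*9)/(40892 + (18*(-8) + 41)) = (11500 - 900)/(40892 + (-144 + 41)) = 10600/(40892 - 103) = 10600/40789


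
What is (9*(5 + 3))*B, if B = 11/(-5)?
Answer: -792/5 ≈ -158.40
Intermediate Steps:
B = -11/5 (B = 11*(-1/5) = -11/5 ≈ -2.2000)
(9*(5 + 3))*B = (9*(5 + 3))*(-11/5) = (9*8)*(-11/5) = 72*(-11/5) = -792/5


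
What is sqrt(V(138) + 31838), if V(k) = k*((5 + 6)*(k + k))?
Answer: sqrt(450806) ≈ 671.42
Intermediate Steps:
V(k) = 22*k**2 (V(k) = k*(11*(2*k)) = k*(22*k) = 22*k**2)
sqrt(V(138) + 31838) = sqrt(22*138**2 + 31838) = sqrt(22*19044 + 31838) = sqrt(418968 + 31838) = sqrt(450806)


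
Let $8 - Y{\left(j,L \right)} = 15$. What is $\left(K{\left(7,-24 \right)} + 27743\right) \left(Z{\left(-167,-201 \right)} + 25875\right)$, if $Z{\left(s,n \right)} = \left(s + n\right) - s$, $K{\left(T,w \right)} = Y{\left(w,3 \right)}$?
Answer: $712094064$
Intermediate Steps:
$Y{\left(j,L \right)} = -7$ ($Y{\left(j,L \right)} = 8 - 15 = -7$)
$K{\left(T,w \right)} = -7$
$Z{\left(s,n \right)} = n$ ($Z{\left(s,n \right)} = \left(n + s\right) - s = n$)
$\left(K{\left(7,-24 \right)} + 27743\right) \left(Z{\left(-167,-201 \right)} + 25875\right) = \left(-7 + 27743\right) \left(-201 + 25875\right) = 27736 \cdot 25674 = 712094064$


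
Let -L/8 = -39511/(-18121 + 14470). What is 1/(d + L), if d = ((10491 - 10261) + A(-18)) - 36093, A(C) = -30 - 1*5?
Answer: -3651/131379686 ≈ -2.7790e-5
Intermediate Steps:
L = -316088/3651 (L = -(-316088)/(-18121 + 14470) = -(-316088)/(-3651) = -(-316088)*(-1)/3651 = -8*39511/3651 = -316088/3651 ≈ -86.576)
A(C) = -35 (A(C) = -30 - 5 = -35)
d = -35898 (d = ((10491 - 10261) - 35) - 36093 = (230 - 35) - 36093 = 195 - 36093 = -35898)
1/(d + L) = 1/(-35898 - 316088/3651) = 1/(-131379686/3651) = -3651/131379686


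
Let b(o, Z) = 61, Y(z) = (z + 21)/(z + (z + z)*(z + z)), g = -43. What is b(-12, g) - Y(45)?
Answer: 165593/2715 ≈ 60.992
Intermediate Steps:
Y(z) = (21 + z)/(z + 4*z**2) (Y(z) = (21 + z)/(z + (2*z)*(2*z)) = (21 + z)/(z + 4*z**2))
b(-12, g) - Y(45) = 61 - (21 + 45)/(45*(1 + 4*45)) = 61 - 66/(45*(1 + 180)) = 61 - 66/(45*181) = 61 - 1*22/2715 = 61 - 22/2715 = 165593/2715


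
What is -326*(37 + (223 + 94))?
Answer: -115404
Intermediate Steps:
-326*(37 + (223 + 94)) = -326*(37 + 317) = -326*354 = -115404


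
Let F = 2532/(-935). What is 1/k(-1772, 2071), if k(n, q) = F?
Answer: -935/2532 ≈ -0.36927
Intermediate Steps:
F = -2532/935 (F = 2532*(-1/935) = -2532/935 ≈ -2.7080)
k(n, q) = -2532/935
1/k(-1772, 2071) = 1/(-2532/935) = -935/2532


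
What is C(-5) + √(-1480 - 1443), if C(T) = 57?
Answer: 57 + I*√2923 ≈ 57.0 + 54.065*I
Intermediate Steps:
C(-5) + √(-1480 - 1443) = 57 + √(-1480 - 1443) = 57 + √(-2923) = 57 + I*√2923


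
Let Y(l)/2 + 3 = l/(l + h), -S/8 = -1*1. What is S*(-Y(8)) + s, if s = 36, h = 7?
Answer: 1132/15 ≈ 75.467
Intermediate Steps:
S = 8 (S = -(-8) = -8*(-1) = 8)
Y(l) = -6 + 2*l/(7 + l) (Y(l) = -6 + 2*(l/(l + 7)) = -6 + 2*(l/(7 + l)) = -6 + 2*l/(7 + l))
S*(-Y(8)) + s = 8*(-2*(-21 - 2*8)/(7 + 8)) + 36 = 8*(-2*(-21 - 16)/15) + 36 = 8*(-2*(-37)/15) + 36 = 8*(-1*(-74/15)) + 36 = 8*(74/15) + 36 = 592/15 + 36 = 1132/15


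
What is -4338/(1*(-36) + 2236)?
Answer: -2169/1100 ≈ -1.9718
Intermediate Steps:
-4338/(1*(-36) + 2236) = -4338/(-36 + 2236) = -4338/2200 = -4338*1/2200 = -2169/1100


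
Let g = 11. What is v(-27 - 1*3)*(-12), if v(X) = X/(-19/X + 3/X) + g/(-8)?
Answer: 1383/2 ≈ 691.50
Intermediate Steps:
v(X) = -11/8 - X²/16 (v(X) = X/(-19/X + 3/X) + 11/(-8) = X/((-16/X)) + 11*(-⅛) = X*(-X/16) - 11/8 = -X²/16 - 11/8 = -11/8 - X²/16)
v(-27 - 1*3)*(-12) = (-11/8 - (-27 - 1*3)²/16)*(-12) = (-11/8 - (-27 - 3)²/16)*(-12) = (-11/8 - 1/16*(-30)²)*(-12) = (-11/8 - 1/16*900)*(-12) = (-11/8 - 225/4)*(-12) = -461/8*(-12) = 1383/2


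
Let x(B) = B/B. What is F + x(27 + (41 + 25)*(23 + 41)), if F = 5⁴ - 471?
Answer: 155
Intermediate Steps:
x(B) = 1
F = 154 (F = 625 - 471 = 154)
F + x(27 + (41 + 25)*(23 + 41)) = 154 + 1 = 155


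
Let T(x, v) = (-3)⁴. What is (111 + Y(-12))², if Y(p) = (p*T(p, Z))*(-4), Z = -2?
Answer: 15992001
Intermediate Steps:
T(x, v) = 81
Y(p) = -324*p (Y(p) = (p*81)*(-4) = (81*p)*(-4) = -324*p)
(111 + Y(-12))² = (111 - 324*(-12))² = (111 + 3888)² = 3999² = 15992001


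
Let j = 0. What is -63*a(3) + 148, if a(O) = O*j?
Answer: 148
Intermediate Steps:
a(O) = 0 (a(O) = O*0 = 0)
-63*a(3) + 148 = -63*0 + 148 = 0 + 148 = 148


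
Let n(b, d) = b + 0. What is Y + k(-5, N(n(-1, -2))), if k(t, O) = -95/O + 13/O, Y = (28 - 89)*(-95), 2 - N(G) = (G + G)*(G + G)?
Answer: 5836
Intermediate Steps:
n(b, d) = b
N(G) = 2 - 4*G**2 (N(G) = 2 - (G + G)*(G + G) = 2 - 2*G*2*G = 2 - 4*G**2)
Y = 5795 (Y = -61*(-95) = 5795)
k(t, O) = -82/O
Y + k(-5, N(n(-1, -2))) = 5795 - 82/(2 - 4*(-1)**2) = 5795 - 82/(2 - 4*1) = 5795 - 82/(2 - 4) = 5795 - 82/(-2) = 5795 - 82*(-1/2) = 5795 + 41 = 5836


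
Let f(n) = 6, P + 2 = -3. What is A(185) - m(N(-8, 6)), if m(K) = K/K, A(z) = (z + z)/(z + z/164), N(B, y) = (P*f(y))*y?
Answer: 163/165 ≈ 0.98788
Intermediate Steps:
P = -5 (P = -2 - 3 = -5)
N(B, y) = -30*y (N(B, y) = (-5*6)*y = -30*y)
A(z) = 328/165 (A(z) = (2*z)/(z + z*(1/164)) = (2*z)/(z + z/164) = (2*z)/((165*z/164)) = (2*z)*(164/(165*z)) = 328/165)
m(K) = 1
A(185) - m(N(-8, 6)) = 328/165 - 1*1 = 328/165 - 1 = 163/165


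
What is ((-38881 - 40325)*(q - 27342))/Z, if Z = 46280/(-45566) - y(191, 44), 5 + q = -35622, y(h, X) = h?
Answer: -37876909238254/1458231 ≈ -2.5975e+7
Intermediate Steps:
q = -35627 (q = -5 - 35622 = -35627)
Z = -4374693/22783 (Z = 46280/(-45566) - 1*191 = 46280*(-1/45566) - 191 = -23140/22783 - 191 = -4374693/22783 ≈ -192.02)
((-38881 - 40325)*(q - 27342))/Z = ((-38881 - 40325)*(-35627 - 27342))/(-4374693/22783) = -79206*(-62969)*(-22783/4374693) = 4987522614*(-22783/4374693) = -37876909238254/1458231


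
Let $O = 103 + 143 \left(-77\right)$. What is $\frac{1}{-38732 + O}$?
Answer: $- \frac{1}{49640} \approx -2.0145 \cdot 10^{-5}$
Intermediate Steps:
$O = -10908$ ($O = 103 - 11011 = -10908$)
$\frac{1}{-38732 + O} = \frac{1}{-38732 - 10908} = \frac{1}{-49640} = - \frac{1}{49640}$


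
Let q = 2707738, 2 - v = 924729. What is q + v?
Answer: 1783011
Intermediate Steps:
v = -924727 (v = 2 - 1*924729 = 2 - 924729 = -924727)
q + v = 2707738 - 924727 = 1783011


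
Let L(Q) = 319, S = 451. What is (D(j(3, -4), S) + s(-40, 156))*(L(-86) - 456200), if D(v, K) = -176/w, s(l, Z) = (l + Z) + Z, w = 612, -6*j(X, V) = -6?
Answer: -18951884932/153 ≈ -1.2387e+8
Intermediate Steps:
j(X, V) = 1 (j(X, V) = -⅙*(-6) = 1)
s(l, Z) = l + 2*Z (s(l, Z) = (Z + l) + Z = l + 2*Z)
D(v, K) = -44/153 (D(v, K) = -176/612 = -176*1/612 = -44/153)
(D(j(3, -4), S) + s(-40, 156))*(L(-86) - 456200) = (-44/153 + (-40 + 2*156))*(319 - 456200) = (-44/153 + (-40 + 312))*(-455881) = (-44/153 + 272)*(-455881) = (41572/153)*(-455881) = -18951884932/153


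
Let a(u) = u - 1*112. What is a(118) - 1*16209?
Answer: -16203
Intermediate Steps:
a(u) = -112 + u (a(u) = u - 112 = -112 + u)
a(118) - 1*16209 = (-112 + 118) - 1*16209 = 6 - 16209 = -16203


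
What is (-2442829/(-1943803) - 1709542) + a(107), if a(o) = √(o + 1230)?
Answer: -3323010425397/1943803 + √1337 ≈ -1.7095e+6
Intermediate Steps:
a(o) = √(1230 + o)
(-2442829/(-1943803) - 1709542) + a(107) = (-2442829/(-1943803) - 1709542) + √(1230 + 107) = (-2442829*(-1/1943803) - 1709542) + √1337 = (2442829/1943803 - 1709542) + √1337 = -3323010425397/1943803 + √1337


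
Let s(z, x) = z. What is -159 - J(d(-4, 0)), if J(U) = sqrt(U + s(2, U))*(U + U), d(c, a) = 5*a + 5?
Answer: -159 - 10*sqrt(7) ≈ -185.46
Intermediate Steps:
d(c, a) = 5 + 5*a
J(U) = 2*U*sqrt(2 + U) (J(U) = sqrt(U + 2)*(U + U) = sqrt(2 + U)*(2*U) = 2*U*sqrt(2 + U))
-159 - J(d(-4, 0)) = -159 - 2*(5 + 5*0)*sqrt(2 + (5 + 5*0)) = -159 - 2*(5 + 0)*sqrt(2 + (5 + 0)) = -159 - 2*5*sqrt(2 + 5) = -159 - 2*5*sqrt(7) = -159 - 10*sqrt(7)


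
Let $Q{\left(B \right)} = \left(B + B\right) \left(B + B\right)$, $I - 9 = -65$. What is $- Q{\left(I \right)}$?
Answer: $-12544$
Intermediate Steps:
$I = -56$ ($I = 9 - 65 = -56$)
$Q{\left(B \right)} = 4 B^{2}$ ($Q{\left(B \right)} = 2 B 2 B = 4 B^{2}$)
$- Q{\left(I \right)} = - 4 \left(-56\right)^{2} = - 4 \cdot 3136 = \left(-1\right) 12544 = -12544$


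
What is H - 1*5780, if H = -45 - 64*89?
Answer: -11521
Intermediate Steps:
H = -5741 (H = -45 - 5696 = -5741)
H - 1*5780 = -5741 - 1*5780 = -5741 - 5780 = -11521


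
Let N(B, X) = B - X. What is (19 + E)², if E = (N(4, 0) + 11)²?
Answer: 59536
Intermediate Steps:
E = 225 (E = ((4 - 1*0) + 11)² = ((4 + 0) + 11)² = (4 + 11)² = 15² = 225)
(19 + E)² = (19 + 225)² = 244² = 59536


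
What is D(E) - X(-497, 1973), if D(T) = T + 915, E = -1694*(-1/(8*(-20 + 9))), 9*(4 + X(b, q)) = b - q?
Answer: 42271/36 ≈ 1174.2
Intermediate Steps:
X(b, q) = -4 - q/9 + b/9 (X(b, q) = -4 + (b - q)/9 = -4 + (-q/9 + b/9) = -4 - q/9 + b/9)
E = -77/4 (E = -1694/((-11*(-8))) = -1694/88 = -1694*1/88 = -77/4 ≈ -19.250)
D(T) = 915 + T
D(E) - X(-497, 1973) = (915 - 77/4) - (-4 - ⅑*1973 + (⅑)*(-497)) = 3583/4 - (-4 - 1973/9 - 497/9) = 3583/4 - 1*(-2506/9) = 3583/4 + 2506/9 = 42271/36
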